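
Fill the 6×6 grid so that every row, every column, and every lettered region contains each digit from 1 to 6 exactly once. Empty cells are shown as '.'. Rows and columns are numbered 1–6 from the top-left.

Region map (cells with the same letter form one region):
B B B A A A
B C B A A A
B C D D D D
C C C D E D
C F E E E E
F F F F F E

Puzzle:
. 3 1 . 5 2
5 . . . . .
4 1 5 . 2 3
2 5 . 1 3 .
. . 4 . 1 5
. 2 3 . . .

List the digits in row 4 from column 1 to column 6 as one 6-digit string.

r1c1 = 6: row 1 has {1,2,3,5}; col 1 has {2,4,5}; region has {1,3,4,5} → only 6 remains.
r1c4 = 4: row 1 has {1,2,3,5,6}; col 4 has {1}; region has {2,5} → only 4 remains.
r2c3 = 2: row 2 has {5}; col 3 has {1,3,4,5}; region has {1,3,4,5,6} → only 2 remains.
r2c5 = 6: row 2 has {2,5}; col 5 has {1,2,3,5}; region has {2,4,5} → only 6 remains.
r2c6 = 1: row 2 has {2,5,6}; col 6 has {2,3,5}; region has {2,4,5,6} → only 1 remains.
r3c4 = 6: row 3 has {1,2,3,4,5}; col 4 has {1,4}; region has {1,2,3,5} → only 6 remains.
r4c3 = 6: row 4 has {1,2,3,5}; col 3 has {1,2,3,4,5}; region has {1,2,5} → only 6 remains.
r4c6 = 4: row 4 has {1,2,3,5,6}; col 6 has {1,2,3,5}; region has {1,2,3,5,6} → only 4 remains.

256134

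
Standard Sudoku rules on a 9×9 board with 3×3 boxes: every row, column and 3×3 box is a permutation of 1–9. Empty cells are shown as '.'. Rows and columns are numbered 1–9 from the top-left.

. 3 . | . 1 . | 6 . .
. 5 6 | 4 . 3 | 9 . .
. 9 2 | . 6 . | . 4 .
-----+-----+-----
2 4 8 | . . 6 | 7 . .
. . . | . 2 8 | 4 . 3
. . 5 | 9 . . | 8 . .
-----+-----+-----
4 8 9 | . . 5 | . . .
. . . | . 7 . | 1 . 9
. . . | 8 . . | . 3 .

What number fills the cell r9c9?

r2c5 = 8: row 2 has {3,4,5,6,9}; col 5 has {1,2,6,7}; box has {1,3,4,6} → only 8 remains.
r3c6 = 7: row 3 has {2,4,6,9}; col 6 has {3,5,6,8}; box has {1,3,4,6,8} → only 7 remains.
r7c5 = 3: row 7 has {4,5,8,9}; col 5 has {1,2,6,7,8}; box has {5,7,8} → only 3 remains.
r7c7 = 2: row 7 has {3,4,5,8,9}; col 7 has {1,4,6,7,8,9}; box has {1,3,9} → only 2 remains.
r8c3 = 3: row 8 has {1,7,9}; col 3 has {2,5,6,8,9}; box has {4,8,9} → only 3 remains.
r9c7 = 5: row 9 has {3,8}; col 7 has {1,2,4,6,7,8,9}; box has {1,2,3,9} → only 5 remains.
r3c4 = 5: row 3 has {2,4,6,7,9}; col 4 has {4,8,9}; box has {1,3,4,6,7,8} → only 5 remains.
r3c7 = 3: row 3 has {2,4,5,6,7,9}; col 7 has {1,2,4,5,6,7,8,9}; box has {4,6,9} → only 3 remains.
r4c5 = 5: row 4 has {2,4,6,7,8}; col 5 has {1,2,3,6,7,8}; box has {2,6,8,9} → only 5 remains.
r4c9 = 1: row 4 has {2,4,5,6,7,8}; col 9 has {3,9}; box has {3,4,7,8} → only 1 remains.
r6c5 = 4: row 6 has {5,8,9}; col 5 has {1,2,3,5,6,7,8}; box has {2,5,6,8,9} → only 4 remains.
r6c6 = 1: row 6 has {4,5,8,9}; col 6 has {3,5,6,7,8}; box has {2,4,5,6,8,9} → only 1 remains.
r9c5 = 9: row 9 has {3,5,8}; col 5 has {1,2,3,4,5,6,7,8}; box has {3,5,7,8} → only 9 remains.
r1c4 = 2: row 1 has {1,3,6}; col 4 has {4,5,8,9}; box has {1,3,4,5,6,7,8} → only 2 remains.
r1c6 = 9: row 1 has {1,2,3,6}; col 6 has {1,3,5,6,7,8}; box has {1,2,3,4,5,6,7,8} → only 9 remains.
r3c9 = 8: row 3 has {2,3,4,5,6,7,9}; col 9 has {1,3,9}; box has {3,4,6,9} → only 8 remains.
r4c4 = 3: row 4 has {1,2,4,5,6,7,8}; col 4 has {2,4,5,8,9}; box has {1,2,4,5,6,8,9} → only 3 remains.
r4c8 = 9: row 4 has {1,2,3,4,5,6,7,8}; col 8 has {3,4}; box has {1,3,4,7,8} → only 9 remains.
r5c4 = 7: row 5 has {2,3,4,8}; col 4 has {2,3,4,5,8,9}; box has {1,2,3,4,5,6,8,9} → only 7 remains.
r8c4 = 6: row 8 has {1,3,7,9}; col 4 has {2,3,4,5,7,8,9}; box has {3,5,7,8,9} → only 6 remains.
r8c8 = 8: row 8 has {1,3,6,7,9}; col 8 has {3,4,9}; box has {1,2,3,5,9} → only 8 remains.
r3c1 = 1: row 3 has {2,3,4,5,6,7,8,9}; col 1 has {2,4}; box has {2,3,5,6,9} → only 1 remains.
r5c3 = 1: row 5 has {2,3,4,7,8}; col 3 has {2,3,5,6,8,9}; box has {2,4,5,8} → only 1 remains.
r7c4 = 1: row 7 has {2,3,4,5,8,9}; col 4 has {2,3,4,5,6,7,8,9}; box has {3,5,6,7,8,9} → only 1 remains.
r8c1 = 5: row 8 has {1,3,6,7,8,9}; col 1 has {1,2,4}; box has {3,4,8,9} → only 5 remains.
r8c2 = 2: row 8 has {1,3,5,6,7,8,9}; col 2 has {3,4,5,8,9}; box has {3,4,5,8,9} → only 2 remains.
r8c6 = 4: row 8 has {1,2,3,5,6,7,8,9}; col 6 has {1,3,5,6,7,8,9}; box has {1,3,5,6,7,8,9} → only 4 remains.
r9c3 = 7: row 9 has {3,5,8,9}; col 3 has {1,2,3,5,6,8,9}; box has {2,3,4,5,8,9} → only 7 remains.
r9c6 = 2: row 9 has {3,5,7,8,9}; col 6 has {1,3,4,5,6,7,8,9}; box has {1,3,4,5,6,7,8,9} → only 2 remains.
r1c3 = 4: row 1 has {1,2,3,6,9}; col 3 has {1,2,3,5,6,7,8,9}; box has {1,2,3,5,6,9} → only 4 remains.
r2c1 = 7: row 2 has {3,4,5,6,8,9}; col 1 has {1,2,4,5}; box has {1,2,3,4,5,6,9} → only 7 remains.
r2c9 = 2: row 2 has {3,4,5,6,7,8,9}; col 9 has {1,3,8,9}; box has {3,4,6,8,9} → only 2 remains.
r5c2 = 6: row 5 has {1,2,3,4,7,8}; col 2 has {2,3,4,5,8,9}; box has {1,2,4,5,8} → only 6 remains.
r5c8 = 5: row 5 has {1,2,3,4,6,7,8}; col 8 has {3,4,8,9}; box has {1,3,4,7,8,9} → only 5 remains.
r6c1 = 3: row 6 has {1,4,5,8,9}; col 1 has {1,2,4,5,7}; box has {1,2,4,5,6,8} → only 3 remains.
r6c2 = 7: row 6 has {1,3,4,5,8,9}; col 2 has {2,3,4,5,6,8,9}; box has {1,2,3,4,5,6,8} → only 7 remains.
r6c9 = 6: row 6 has {1,3,4,5,7,8,9}; col 9 has {1,2,3,8,9}; box has {1,3,4,5,7,8,9} → only 6 remains.
r7c9 = 7: row 7 has {1,2,3,4,5,8,9}; col 9 has {1,2,3,6,8,9}; box has {1,2,3,5,8,9} → only 7 remains.
r9c1 = 6: row 9 has {2,3,5,7,8,9}; col 1 has {1,2,3,4,5,7}; box has {2,3,4,5,7,8,9} → only 6 remains.
r9c2 = 1: row 9 has {2,3,5,6,7,8,9}; col 2 has {2,3,4,5,6,7,8,9}; box has {2,3,4,5,6,7,8,9} → only 1 remains.
r9c9 = 4: row 9 has {1,2,3,5,6,7,8,9}; col 9 has {1,2,3,6,7,8,9}; box has {1,2,3,5,7,8,9} → only 4 remains.

4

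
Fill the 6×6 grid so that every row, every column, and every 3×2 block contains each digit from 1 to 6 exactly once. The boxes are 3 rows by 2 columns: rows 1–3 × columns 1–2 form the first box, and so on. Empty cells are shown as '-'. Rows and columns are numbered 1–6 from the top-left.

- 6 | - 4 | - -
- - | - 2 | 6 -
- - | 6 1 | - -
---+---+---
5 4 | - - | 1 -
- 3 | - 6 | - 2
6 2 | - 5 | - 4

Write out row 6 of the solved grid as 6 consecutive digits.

r3c2 = 5 (sole candidate).
r3c6 = 3 (sole candidate).
r4c4 = 3 (sole candidate).
r4c6 = 6 (sole candidate).
r5c1 = 1 (sole candidate).
r5c3 = 4 (sole candidate).
r5c5 = 5 (sole candidate).
r6c3 = 1: row 6 has {2,4,5,6}; col 3 has {4,6}; box has {3,4,5,6} → only 1 remains.
r6c5 = 3: row 6 has {1,2,4,5,6}; col 5 has {1,5,6}; box has {1,2,4,5,6} → only 3 remains.

621534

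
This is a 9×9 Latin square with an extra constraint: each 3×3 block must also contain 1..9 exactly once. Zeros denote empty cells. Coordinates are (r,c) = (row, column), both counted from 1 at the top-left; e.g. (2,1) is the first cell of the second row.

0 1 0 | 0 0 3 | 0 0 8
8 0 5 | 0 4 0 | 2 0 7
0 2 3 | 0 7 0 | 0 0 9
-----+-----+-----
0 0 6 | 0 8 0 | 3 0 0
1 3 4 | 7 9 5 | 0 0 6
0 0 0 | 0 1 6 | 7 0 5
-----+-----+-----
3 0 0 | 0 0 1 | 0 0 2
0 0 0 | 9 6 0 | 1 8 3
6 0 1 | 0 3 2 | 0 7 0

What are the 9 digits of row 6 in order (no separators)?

(2,6) = 9 (sole candidate).
(3,1) = 4 (sole candidate).
(3,6) = 8 (sole candidate).
(4,6) = 4 (sole candidate).
(4,9) = 1 (sole candidate).
(5,7) = 8 (sole candidate).
(5,8) = 2 (sole candidate).
(7,5) = 5 (sole candidate).
(8,6) = 7 (sole candidate).
(9,9) = 4 (sole candidate).
(1,5) = 2 (sole candidate).
(2,2) = 6 (sole candidate).
(2,4) = 1 (sole candidate).
(2,8) = 3 (sole candidate).
(4,4) = 2 (sole candidate).
(4,8) = 9 (sole candidate).
(6,4) = 3: row 6 has {1,5,6,7}; col 4 has {1,2,7,9}; box has {1,2,4,5,6,7,8,9} → only 3 remains.
(6,8) = 4: row 6 has {1,3,5,6,7}; col 8 has {2,3,7,8,9}; box has {1,2,3,5,6,7,8,9} → only 4 remains.
(7,8) = 6 (sole candidate).
(8,3) = 2 (sole candidate).
(9,4) = 8 (sole candidate).
(1,8) = 5 (sole candidate).
(3,7) = 6 (sole candidate).
(3,8) = 1 (sole candidate).
(7,4) = 4 (sole candidate).
(7,7) = 9 (sole candidate).
(8,1) = 5 (sole candidate).
(8,2) = 4 (sole candidate).
(9,2) = 9 (sole candidate).
(9,7) = 5 (sole candidate).
(1,4) = 6 (sole candidate).
(1,7) = 4 (sole candidate).
(3,4) = 5 (sole candidate).
(4,1) = 7 (sole candidate).
(4,2) = 5 (sole candidate).
(6,2) = 8: row 6 has {1,3,4,5,6,7}; col 2 has {1,2,3,4,5,6,9}; box has {1,3,4,5,6,7} → only 8 remains.
(6,3) = 9: row 6 has {1,3,4,5,6,7,8}; col 3 has {1,2,3,4,5,6}; box has {1,3,4,5,6,7,8} → only 9 remains.
(7,2) = 7 (sole candidate).
(7,3) = 8 (sole candidate).
(1,1) = 9 (sole candidate).
(1,3) = 7 (sole candidate).
(6,1) = 2: row 6 has {1,3,4,5,6,7,8,9}; col 1 has {1,3,4,5,6,7,8,9}; box has {1,3,4,5,6,7,8,9} → only 2 remains.

289316745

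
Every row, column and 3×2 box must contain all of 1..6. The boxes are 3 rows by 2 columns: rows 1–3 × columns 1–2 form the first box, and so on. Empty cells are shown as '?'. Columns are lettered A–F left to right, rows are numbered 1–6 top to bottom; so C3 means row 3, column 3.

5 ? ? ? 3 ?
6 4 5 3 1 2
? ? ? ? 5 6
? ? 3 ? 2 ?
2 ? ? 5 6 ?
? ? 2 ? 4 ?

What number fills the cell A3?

3

F1 = 4: row 1 has {3,5}; col 6 has {2,6}; box has {1,2,3,5,6} → only 4 remains.
C5 = 4: in row 5, 4 can only go here (every other open cell in that row sees a 4).
C3 = 1: row 3 has {5,6}; col 3 has {2,3,4,5}; box has {3,5} → only 1 remains.
C1 = 6: row 1 has {3,4,5}; col 3 has {1,2,3,4,5}; box has {1,3,5} → only 6 remains.
D1 = 2: row 1 has {3,4,5,6}; col 4 has {3,5}; box has {1,3,5,6} → only 2 remains.
A3 = 3: row 3 has {1,5,6}; col 1 has {2,5,6}; box has {4,5,6} → only 3 remains.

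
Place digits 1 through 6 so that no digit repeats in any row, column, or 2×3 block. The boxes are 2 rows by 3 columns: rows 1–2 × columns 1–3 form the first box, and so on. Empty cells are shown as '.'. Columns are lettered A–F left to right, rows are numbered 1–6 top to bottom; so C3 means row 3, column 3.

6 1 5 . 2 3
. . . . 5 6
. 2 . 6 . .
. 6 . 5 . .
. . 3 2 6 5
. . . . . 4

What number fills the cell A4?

D1 = 4 (sole candidate).
D2 = 1 (sole candidate).
F3 = 1 (sole candidate).
F4 = 2 (sole candidate).
B5 = 4 (sole candidate).
B6 = 5 (sole candidate).
D6 = 3 (sole candidate).
E6 = 1 (sole candidate).
B2 = 3 (sole candidate).
C3 = 4 (sole candidate).
E3 = 3 (sole candidate).
C4 = 1 (sole candidate).
E4 = 4 (sole candidate).
A5 = 1 (sole candidate).
A6 = 2 (sole candidate).
C6 = 6 (sole candidate).
A2 = 4 (sole candidate).
C2 = 2 (sole candidate).
A3 = 5 (sole candidate).
A4 = 3: row 4 has {1,2,4,5,6}; col 1 has {1,2,4,5,6}; box has {1,2,4,5,6} → only 3 remains.

3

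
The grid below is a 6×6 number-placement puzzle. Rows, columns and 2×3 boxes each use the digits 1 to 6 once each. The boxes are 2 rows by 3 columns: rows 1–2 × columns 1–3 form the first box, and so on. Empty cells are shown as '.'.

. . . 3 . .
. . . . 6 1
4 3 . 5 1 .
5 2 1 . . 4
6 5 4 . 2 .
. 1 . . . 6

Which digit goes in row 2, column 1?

3

row 2, column 2 = 4: row 2 has {1,6}; col 2 has {1,2,3,5}; box has {} → only 4 remains.
row 2, column 4 = 2: row 2 has {1,4,6}; col 4 has {3,5}; box has {1,3,6} → only 2 remains.
row 3, column 3 = 6: row 3 has {1,3,4,5}; col 3 has {1,4}; box has {1,2,3,4,5} → only 6 remains.
row 3, column 6 = 2: row 3 has {1,3,4,5,6}; col 6 has {1,4,6}; box has {1,4,5} → only 2 remains.
row 4, column 4 = 6: row 4 has {1,2,4,5}; col 4 has {2,3,5}; box has {1,2,4,5} → only 6 remains.
row 4, column 5 = 3: row 4 has {1,2,4,5,6}; col 5 has {1,2,6}; box has {1,2,4,5,6} → only 3 remains.
row 5, column 4 = 1: row 5 has {2,4,5,6}; col 4 has {2,3,5,6}; box has {2,6} → only 1 remains.
row 5, column 6 = 3: row 5 has {1,2,4,5,6}; col 6 has {1,2,4,6}; box has {1,2,6} → only 3 remains.
row 6, column 4 = 4: row 6 has {1,6}; col 4 has {1,2,3,5,6}; box has {1,2,3,6} → only 4 remains.
row 6, column 5 = 5: row 6 has {1,4,6}; col 5 has {1,2,3,6}; box has {1,2,3,4,6} → only 5 remains.
row 1, column 2 = 6: row 1 has {3}; col 2 has {1,2,3,4,5}; box has {4} → only 6 remains.
row 1, column 5 = 4: row 1 has {3,6}; col 5 has {1,2,3,5,6}; box has {1,2,3,6} → only 4 remains.
row 1, column 6 = 5: row 1 has {3,4,6}; col 6 has {1,2,3,4,6}; box has {1,2,3,4,6} → only 5 remains.
row 2, column 1 = 3: row 2 has {1,2,4,6}; col 1 has {4,5,6}; box has {4,6} → only 3 remains.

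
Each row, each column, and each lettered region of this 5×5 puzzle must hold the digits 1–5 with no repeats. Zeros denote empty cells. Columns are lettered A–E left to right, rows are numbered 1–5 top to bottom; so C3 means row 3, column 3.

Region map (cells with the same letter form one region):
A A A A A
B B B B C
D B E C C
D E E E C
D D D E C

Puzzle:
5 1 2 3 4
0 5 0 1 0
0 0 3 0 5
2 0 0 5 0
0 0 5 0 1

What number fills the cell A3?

1

C2 = 4: row 2 has {1,5}; col 3 has {2,3,5}; region has {1,5} → only 4 remains.
B3 = 2: row 3 has {3,5}; col 2 has {1,5}; region has {1,4,5} → only 2 remains.
D3 = 4: row 3 has {2,3,5}; col 4 has {1,3,5}; region has {1,5} → only 4 remains.
B4 = 4: row 4 has {2,5}; col 2 has {1,2,5}; region has {3,5} → only 4 remains.
C4 = 1: row 4 has {2,4,5}; col 3 has {2,3,4,5}; region has {3,4,5} → only 1 remains.
E4 = 3: row 4 has {1,2,4,5}; col 5 has {1,4,5}; region has {1,4,5} → only 3 remains.
B5 = 3: row 5 has {1,5}; col 2 has {1,2,4,5}; region has {2,5} → only 3 remains.
D5 = 2: row 5 has {1,3,5}; col 4 has {1,3,4,5}; region has {1,3,4,5} → only 2 remains.
A2 = 3: row 2 has {1,4,5}; col 1 has {2,5}; region has {1,2,4,5} → only 3 remains.
E2 = 2: row 2 has {1,3,4,5}; col 5 has {1,3,4,5}; region has {1,3,4,5} → only 2 remains.
A3 = 1: row 3 has {2,3,4,5}; col 1 has {2,3,5}; region has {2,3,5} → only 1 remains.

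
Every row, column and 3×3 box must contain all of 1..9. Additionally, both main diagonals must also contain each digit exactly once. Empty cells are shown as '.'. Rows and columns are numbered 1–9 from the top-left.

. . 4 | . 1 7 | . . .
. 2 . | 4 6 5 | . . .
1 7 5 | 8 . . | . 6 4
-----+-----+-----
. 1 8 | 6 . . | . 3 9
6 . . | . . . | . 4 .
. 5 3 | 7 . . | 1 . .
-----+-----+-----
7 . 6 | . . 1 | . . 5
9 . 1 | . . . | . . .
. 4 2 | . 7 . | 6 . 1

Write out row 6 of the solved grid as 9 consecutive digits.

453789126

r2c3 = 9: row 2 has {2,4,5,6}; col 3 has {1,2,3,4,5,6,8}; box has {1,2,4,5,7} → only 9 remains.
r5c2 = 9: row 5 has {4,6}; col 2 has {1,2,4,5,7}; box has {1,3,5,6,8} → only 9 remains.
r5c3 = 7: row 5 has {4,6,9}; col 3 has {1,2,3,4,5,6,8,9}; box has {1,3,5,6,8,9} → only 7 remains.
r1c2 = 6: in row 1, 6 can only go here (every other open cell in that row sees a 6).
r2c8 = 1: in row 2, 1 can only go here (every other open cell in that row sees a 1).
r4c7 = 7: in row 4, 7 can only go here (every other open cell in that row sees a 7).
r2c9 = 7: in row 2, 7 can only go here (every other open cell in that row sees a 7).
r4c5 = 5: in row 4, 5 can only go here (every other open cell in that row sees a 5).
r5c4 = 1: in row 5, 1 can only go here (every other open cell in that row sees a 1).
r5c7 = 5: in row 5, 5 can only go here (every other open cell in that row sees a 5).
r1c8 = 5: in row 1, 5 can only go here (every other open cell in that row sees a 5).
r6c9 = 6: in row 6, 6 can only go here (every other open cell in that row sees a 6).
r8c4 = 5: in row 8, 5 can only go here (every other open cell in that row sees a 5).
r8c6 = 6: in row 8, 6 can only go here (every other open cell in that row sees a 6).
r8c8 = 7: in row 8, 7 can only go here (every other open cell in that row sees a 7).
r9c1 = 5: in row 9, 5 can only go here (every other open cell in that row sees a 5).
r4c6 = 4: in anti-diagonal, 4 can only go here (every other open cell in that diagonal sees a 4).
r3c7 = 9: in anti-diagonal, 9 can only go here (every other open cell in that diagonal sees a 9).
r4c1 = 2: row 4 has {1,3,4,5,6,7,8,9}; col 1 has {1,5,6,7,9}; box has {1,3,5,6,7,8,9} → only 2 remains.
r6c1 = 4: row 6 has {1,3,5,6,7}; col 1 has {1,2,5,6,7,9}; box has {1,2,3,5,6,7,8,9} → only 4 remains.
r1c4 = 9: in row 1, 9 can only go here (every other open cell in that row sees a 9).
r9c4 = 3: row 9 has {1,2,4,5,6,7}; col 4 has {1,4,5,6,7,8,9}; box has {1,5,6,7} → only 3 remains.
r7c4 = 2: row 7 has {1,5,6,7}; col 4 has {1,3,4,5,6,7,8,9}; box has {1,3,5,6,7} → only 2 remains.
r6c8 = 2: in column 8, 2 can only go here (every other open cell in that column sees a 2).
r5c9 = 8: row 5 has {1,4,5,6,7,9}; col 9 has {1,4,5,6,7,9}; box has {1,2,3,4,5,6,7,9} → only 8 remains.
r5c5 = 3: row 5 has {1,4,5,6,7,8,9}; col 5 has {1,5,6,7}; box has {1,4,5,6,7}; main diagonal has {1,2,5,6,7}; anti-diagonal has {1,4,5,6,7,9} → only 3 remains.
r5c6 = 2: row 5 has {1,3,4,5,6,7,8,9}; col 6 has {1,4,5,6,7}; box has {1,3,4,5,6,7} → only 2 remains.
r8c2 = 8: row 8 has {1,5,6,7,9}; col 2 has {1,2,4,5,6,7,9}; box has {1,2,4,5,6,7,9}; anti-diagonal has {1,3,4,5,6,7,9} → only 8 remains.
r8c5 = 4: row 8 has {1,5,6,7,8,9}; col 5 has {1,3,5,6,7}; box has {1,2,3,5,6,7} → only 4 remains.
r1c1 = 8: row 1 has {1,4,5,6,7,9}; col 1 has {1,2,4,5,6,7,9}; box has {1,2,4,5,6,7,9}; main diagonal has {1,2,3,5,6,7} → only 8 remains.
r1c9 = 2: row 1 has {1,4,5,6,7,8,9}; col 9 has {1,4,5,6,7,8,9}; box has {1,4,5,6,7,9}; anti-diagonal has {1,3,4,5,6,7,8,9} → only 2 remains.
r2c1 = 3: row 2 has {1,2,4,5,6,7,9}; col 1 has {1,2,4,5,6,7,8,9}; box has {1,2,4,5,6,7,8,9} → only 3 remains.
r2c7 = 8: row 2 has {1,2,3,4,5,6,7,9}; col 7 has {1,5,6,7,9}; box has {1,2,4,5,6,7,9} → only 8 remains.
r3c5 = 2: row 3 has {1,4,5,6,7,8,9}; col 5 has {1,3,4,5,6,7}; box has {1,4,5,6,7,8,9} → only 2 remains.
r3c6 = 3: row 3 has {1,2,4,5,6,7,8,9}; col 6 has {1,2,4,5,6,7}; box has {1,2,4,5,6,7,8,9} → only 3 remains.
r6c6 = 9: row 6 has {1,2,3,4,5,6,7}; col 6 has {1,2,3,4,5,6,7}; box has {1,2,3,4,5,6,7}; main diagonal has {1,2,3,5,6,7,8} → only 9 remains.
r7c2 = 3: row 7 has {1,2,5,6,7}; col 2 has {1,2,4,5,6,7,8,9}; box has {1,2,4,5,6,7,8,9} → only 3 remains.
r7c7 = 4: row 7 has {1,2,3,5,6,7}; col 7 has {1,5,6,7,8,9}; box has {1,5,6,7}; main diagonal has {1,2,3,5,6,7,8,9} → only 4 remains.
r8c9 = 3: row 8 has {1,4,5,6,7,8,9}; col 9 has {1,2,4,5,6,7,8,9}; box has {1,4,5,6,7} → only 3 remains.
r9c6 = 8: row 9 has {1,2,3,4,5,6,7}; col 6 has {1,2,3,4,5,6,7,9}; box has {1,2,3,4,5,6,7} → only 8 remains.
r9c8 = 9: row 9 has {1,2,3,4,5,6,7,8}; col 8 has {1,2,3,4,5,6,7}; box has {1,3,4,5,6,7} → only 9 remains.
r1c7 = 3: row 1 has {1,2,4,5,6,7,8,9}; col 7 has {1,4,5,6,7,8,9}; box has {1,2,4,5,6,7,8,9} → only 3 remains.
r6c5 = 8: row 6 has {1,2,3,4,5,6,7,9}; col 5 has {1,2,3,4,5,6,7}; box has {1,2,3,4,5,6,7,9} → only 8 remains.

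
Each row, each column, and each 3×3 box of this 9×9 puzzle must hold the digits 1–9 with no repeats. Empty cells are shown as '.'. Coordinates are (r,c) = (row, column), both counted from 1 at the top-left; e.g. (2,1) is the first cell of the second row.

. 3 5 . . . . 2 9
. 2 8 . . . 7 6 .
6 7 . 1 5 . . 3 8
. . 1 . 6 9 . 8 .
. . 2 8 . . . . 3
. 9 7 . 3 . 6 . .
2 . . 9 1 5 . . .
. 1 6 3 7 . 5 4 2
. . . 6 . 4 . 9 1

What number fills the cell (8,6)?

8

(2,4) = 4 (sole candidate).
(2,5) = 9 (sole candidate).
(2,6) = 3 (sole candidate).
(2,9) = 5 (sole candidate).
(3,6) = 2 (sole candidate).
(3,7) = 4 (sole candidate).
(4,7) = 2 (sole candidate).
(5,5) = 4 (sole candidate).
(6,6) = 1 (sole candidate).
(6,8) = 5 (sole candidate).
(6,9) = 4 (sole candidate).
(7,8) = 7 (sole candidate).
(7,9) = 6 (sole candidate).
(8,6) = 8: row 8 has {1,2,3,4,5,6,7}; col 6 has {1,2,3,4,5,9}; box has {1,3,4,5,6,7,9} → only 8 remains.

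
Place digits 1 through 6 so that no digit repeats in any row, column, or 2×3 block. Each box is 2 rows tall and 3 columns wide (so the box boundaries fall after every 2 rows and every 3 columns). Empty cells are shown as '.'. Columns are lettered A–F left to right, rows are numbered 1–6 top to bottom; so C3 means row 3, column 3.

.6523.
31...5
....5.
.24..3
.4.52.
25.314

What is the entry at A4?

5

A1 = 4 (sole candidate).
F1 = 1 (sole candidate).
C2 = 2 (sole candidate).
B3 = 3 (sole candidate).
E4 = 6 (sole candidate).
F5 = 6 (sole candidate).
C6 = 6 (sole candidate).
E2 = 4 (sole candidate).
C3 = 1 (sole candidate).
D3 = 4 (sole candidate).
F3 = 2 (sole candidate).
A4 = 5: row 4 has {2,3,4,6}; col 1 has {2,3,4}; box has {1,2,3,4} → only 5 remains.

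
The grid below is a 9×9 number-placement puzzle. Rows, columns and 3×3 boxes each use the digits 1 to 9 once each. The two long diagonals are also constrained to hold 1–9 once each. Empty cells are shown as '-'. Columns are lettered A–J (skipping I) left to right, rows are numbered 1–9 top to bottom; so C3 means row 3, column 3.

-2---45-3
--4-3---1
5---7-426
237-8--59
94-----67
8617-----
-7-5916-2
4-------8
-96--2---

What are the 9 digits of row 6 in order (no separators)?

861759234

B2 = 8 (sole candidate).
H2 = 9 (sole candidate).
B3 = 1 (sole candidate).
F4 = 6 (sole candidate).
G4 = 1 (sole candidate).
C5 = 5 (sole candidate).
F5 = 3 (sole candidate).
J6 = 4: row 6 has {1,6,7,8}; col 9 has {1,2,3,6,7,8,9}; box has {1,5,6,7,9} → only 4 remains.
A7 = 3 (sole candidate).
C7 = 8 (sole candidate).
H7 = 4 (sole candidate).
B8 = 5 (sole candidate).
C8 = 2 (sole candidate).
E8 = 6 (sole candidate).
F8 = 7 (sole candidate).
A9 = 1 (sole candidate).
E9 = 4 (sole candidate).
J9 = 5 (sole candidate).
A1 = 7 (sole candidate).
C1 = 9 (sole candidate).
E1 = 1 (sole candidate).
H1 = 8 (sole candidate).
A2 = 6 (sole candidate).
D2 = 2 (sole candidate).
F2 = 5 (sole candidate).
G2 = 7 (sole candidate).
C3 = 3 (sole candidate).
D4 = 4 (sole candidate).
D5 = 1 (sole candidate).
E5 = 2 (sole candidate).
G5 = 8 (sole candidate).
E6 = 5: row 6 has {1,4,6,7,8}; col 5 has {1,2,3,4,6,7,8,9}; box has {1,2,3,4,6,7,8} → only 5 remains.
F6 = 9: row 6 has {1,4,5,6,7,8}; col 6 has {1,2,3,4,5,6,7}; box has {1,2,3,4,5,6,7,8}; main diagonal has {2,3,4,5,6,7,8} → only 9 remains.
H6 = 3: row 6 has {1,4,5,6,7,8,9}; col 8 has {2,4,5,6,8,9}; box has {1,4,5,6,7,8,9} → only 3 remains.
D8 = 3 (sole candidate).
G8 = 9 (sole candidate).
H8 = 1 (sole candidate).
D9 = 8 (sole candidate).
G9 = 3 (sole candidate).
H9 = 7 (sole candidate).
D1 = 6 (sole candidate).
D3 = 9 (sole candidate).
F3 = 8 (sole candidate).
G6 = 2: row 6 has {1,3,4,5,6,7,8,9}; col 7 has {1,3,4,5,6,7,8,9}; box has {1,3,4,5,6,7,8,9} → only 2 remains.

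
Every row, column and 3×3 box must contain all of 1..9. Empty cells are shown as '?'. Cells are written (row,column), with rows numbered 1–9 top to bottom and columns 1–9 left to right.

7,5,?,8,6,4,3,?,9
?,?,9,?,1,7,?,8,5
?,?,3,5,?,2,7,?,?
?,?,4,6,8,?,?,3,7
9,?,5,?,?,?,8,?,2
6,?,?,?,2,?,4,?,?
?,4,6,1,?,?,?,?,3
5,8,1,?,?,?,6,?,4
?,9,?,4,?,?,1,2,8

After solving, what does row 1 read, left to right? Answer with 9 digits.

752864319

(1,3) = 2: row 1 has {3,4,5,6,7,8,9}; col 3 has {1,3,4,5,6,9}; box has {3,5,7,9} → only 2 remains.
(1,8) = 1: row 1 has {2,3,4,5,6,7,8,9}; col 8 has {2,3,8}; box has {3,5,7,8,9} → only 1 remains.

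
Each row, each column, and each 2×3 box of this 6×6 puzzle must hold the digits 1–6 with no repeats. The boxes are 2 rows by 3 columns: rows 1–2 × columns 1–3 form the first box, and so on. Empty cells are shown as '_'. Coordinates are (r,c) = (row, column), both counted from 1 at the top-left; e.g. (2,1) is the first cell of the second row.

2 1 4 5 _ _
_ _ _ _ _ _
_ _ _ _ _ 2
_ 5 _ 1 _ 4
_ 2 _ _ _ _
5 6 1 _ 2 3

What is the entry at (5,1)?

4

(1,6) = 6: row 1 has {1,2,4,5}; col 6 has {2,3,4}; box has {5} → only 6 remains.
(2,2) = 3: row 2 has {}; col 2 has {1,2,5,6}; box has {1,2,4} → only 3 remains.
(2,6) = 1: row 2 has {3}; col 6 has {2,3,4,6}; box has {5,6} → only 1 remains.
(3,2) = 4: row 3 has {2}; col 2 has {1,2,3,5,6}; box has {5} → only 4 remains.
(5,3) = 3: row 5 has {2}; col 3 has {1,4}; box has {1,2,5,6} → only 3 remains.
(5,6) = 5: row 5 has {2,3}; col 6 has {1,2,3,4,6}; box has {2,3} → only 5 remains.
(6,4) = 4: row 6 has {1,2,3,5,6}; col 4 has {1,5}; box has {2,3,5} → only 4 remains.
(1,5) = 3: row 1 has {1,2,4,5,6}; col 5 has {2}; box has {1,5,6} → only 3 remains.
(2,1) = 6: row 2 has {1,3}; col 1 has {2,5}; box has {1,2,3,4} → only 6 remains.
(2,3) = 5: row 2 has {1,3,6}; col 3 has {1,3,4}; box has {1,2,3,4,6} → only 5 remains.
(2,4) = 2: row 2 has {1,3,5,6}; col 4 has {1,4,5}; box has {1,3,5,6} → only 2 remains.
(2,5) = 4: row 2 has {1,2,3,5,6}; col 5 has {2,3}; box has {1,2,3,5,6} → only 4 remains.
(3,3) = 6: row 3 has {2,4}; col 3 has {1,3,4,5}; box has {4,5} → only 6 remains.
(3,4) = 3: row 3 has {2,4,6}; col 4 has {1,2,4,5}; box has {1,2,4} → only 3 remains.
(3,5) = 5: row 3 has {2,3,4,6}; col 5 has {2,3,4}; box has {1,2,3,4} → only 5 remains.
(4,1) = 3: row 4 has {1,4,5}; col 1 has {2,5,6}; box has {4,5,6} → only 3 remains.
(4,3) = 2: row 4 has {1,3,4,5}; col 3 has {1,3,4,5,6}; box has {3,4,5,6} → only 2 remains.
(4,5) = 6: row 4 has {1,2,3,4,5}; col 5 has {2,3,4,5}; box has {1,2,3,4,5} → only 6 remains.
(5,1) = 4: row 5 has {2,3,5}; col 1 has {2,3,5,6}; box has {1,2,3,5,6} → only 4 remains.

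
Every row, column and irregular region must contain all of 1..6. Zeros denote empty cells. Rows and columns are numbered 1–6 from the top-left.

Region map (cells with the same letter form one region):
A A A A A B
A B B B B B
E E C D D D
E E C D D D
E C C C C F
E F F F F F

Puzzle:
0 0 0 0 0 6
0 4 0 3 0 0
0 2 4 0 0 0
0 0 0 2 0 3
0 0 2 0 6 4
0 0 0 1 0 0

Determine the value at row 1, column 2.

row 5, column 4 = 5: row 5 has {2,4,6}; col 4 has {1,2,3}; region has {2,4,6} → only 5 remains.
row 1, column 4 = 4: row 1 has {6}; col 4 has {1,2,3,5}; region has {} → only 4 remains.
row 3, column 4 = 6: row 3 has {2,4}; col 4 has {1,2,3,4,5}; region has {2,3} → only 6 remains.
row 4, column 3 = 1: row 4 has {2,3}; col 3 has {2,4}; region has {2,4,5,6} → only 1 remains.
row 5, column 2 = 3: row 5 has {2,4,5,6}; col 2 has {2,4}; region has {1,2,4,5,6} → only 3 remains.
row 2, column 3 = 5: row 2 has {3,4}; col 3 has {1,2,4}; region has {3,4,6} → only 5 remains.
row 5, column 1 = 1: row 5 has {2,3,4,5,6}; col 1 has {}; region has {2} → only 1 remains.
row 1, column 3 = 3: row 1 has {4,6}; col 3 has {1,2,4,5}; region has {4} → only 3 remains.
row 6, column 3 = 6: row 6 has {1}; col 3 has {1,2,3,4,5}; region has {1,4} → only 6 remains.
row 6, column 2 = 5: row 6 has {1,6}; col 2 has {2,3,4}; region has {1,4,6} → only 5 remains.
row 6, column 6 = 2: row 6 has {1,5,6}; col 6 has {3,4,6}; region has {1,4,5,6} → only 2 remains.
row 1, column 2 = 1: row 1 has {3,4,6}; col 2 has {2,3,4,5}; region has {3,4} → only 1 remains.

1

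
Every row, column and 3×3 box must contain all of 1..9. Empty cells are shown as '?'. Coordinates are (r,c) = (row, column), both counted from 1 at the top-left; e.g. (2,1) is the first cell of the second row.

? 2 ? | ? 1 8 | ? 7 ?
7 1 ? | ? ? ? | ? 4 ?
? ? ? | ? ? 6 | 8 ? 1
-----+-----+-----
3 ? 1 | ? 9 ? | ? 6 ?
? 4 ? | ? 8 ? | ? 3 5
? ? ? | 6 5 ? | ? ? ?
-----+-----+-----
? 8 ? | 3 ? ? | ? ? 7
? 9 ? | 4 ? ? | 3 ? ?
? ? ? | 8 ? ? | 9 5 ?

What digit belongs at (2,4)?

5

(6,2) = 7 (sole candidate).
(4,2) = 5 (sole candidate).
(3,2) = 3 (sole candidate).
(9,2) = 6 (sole candidate).
(1,9) = 3 (hidden single in row 1).
(2,3) = 8 (hidden single in row 2).
(4,9) = 8 (hidden single in row 4).
(6,6) = 3 (hidden single in row 6).
(6,1) = 8 (hidden single in row 6).
(2,5) = 3 (hidden single in row 2).
(7,6) = 9 (hidden single in row 7).
(8,8) = 8 (hidden single in row 8).
(9,3) = 3 (hidden single in row 9).
(8,3) = 7 (hidden single in column 3).
(5,4) = 1 (hidden single in column 4).
(3,5) = 4 (hidden single in column 5).
(3,4) = 7 (hidden single in row 3).
(4,4) = 2 (sole candidate).
(5,6) = 7 (sole candidate).
(5,7) = 2 (sole candidate).
(4,6) = 4 (sole candidate).
(4,7) = 7 (sole candidate).
(3,8) = 2 (hidden single in row 3).
(7,8) = 1 (sole candidate).
(6,8) = 9 (sole candidate).
(6,9) = 4 (sole candidate).
(9,9) = 2 (sole candidate).
(6,3) = 2 (sole candidate).
(6,7) = 1 (sole candidate).
(8,9) = 6 (sole candidate).
(9,5) = 7 (sole candidate).
(9,6) = 1 (sole candidate).
(2,9) = 9 (sole candidate).
(7,7) = 4 (sole candidate).
(8,5) = 2 (sole candidate).
(8,6) = 5 (sole candidate).
(9,1) = 4 (sole candidate).
(2,4) = 5: row 2 has {1,3,4,7,8,9}; col 4 has {1,2,3,4,6,7,8}; box has {1,3,4,6,7,8} → only 5 remains.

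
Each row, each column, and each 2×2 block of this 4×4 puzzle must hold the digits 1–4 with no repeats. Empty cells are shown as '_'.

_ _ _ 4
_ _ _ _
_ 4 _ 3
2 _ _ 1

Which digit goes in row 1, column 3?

1

row 2, column 4 = 2: row 2 has {}; col 4 has {1,3,4}; box has {4} → only 2 remains.
row 3, column 1 = 1: row 3 has {3,4}; col 1 has {2}; box has {2,4} → only 1 remains.
row 3, column 3 = 2: row 3 has {1,3,4}; col 3 has {}; box has {1,3} → only 2 remains.
row 4, column 2 = 3: row 4 has {1,2}; col 2 has {4}; box has {1,2,4} → only 3 remains.
row 4, column 3 = 4: row 4 has {1,2,3}; col 3 has {2}; box has {1,2,3} → only 4 remains.
row 1, column 1 = 3: row 1 has {4}; col 1 has {1,2}; box has {} → only 3 remains.
row 1, column 3 = 1: row 1 has {3,4}; col 3 has {2,4}; box has {2,4} → only 1 remains.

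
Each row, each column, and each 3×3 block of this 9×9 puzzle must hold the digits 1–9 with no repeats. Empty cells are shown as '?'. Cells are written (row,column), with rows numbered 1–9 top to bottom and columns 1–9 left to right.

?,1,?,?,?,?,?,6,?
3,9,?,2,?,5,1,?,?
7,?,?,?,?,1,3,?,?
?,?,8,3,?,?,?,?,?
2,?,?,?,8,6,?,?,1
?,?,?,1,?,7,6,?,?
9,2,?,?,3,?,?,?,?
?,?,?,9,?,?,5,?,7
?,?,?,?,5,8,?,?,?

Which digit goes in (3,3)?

(7,6) = 4 (sole candidate).
(7,7) = 8 (sole candidate).
(7,8) = 1 (sole candidate).
(7,9) = 6 (sole candidate).
(8,6) = 2 (sole candidate).
(4,6) = 9 (sole candidate).
(7,4) = 7 (sole candidate).
(9,4) = 6 (sole candidate).
(1,6) = 3 (sole candidate).
(7,3) = 5 (sole candidate).
(8,5) = 1 (sole candidate).
(4,1) = 1 (hidden single in row 4).
(9,1) = 4 (sole candidate).
(6,1) = 5 (sole candidate).
(1,1) = 8 (sole candidate).
(1,4) = 4 (sole candidate).
(3,4) = 8 (sole candidate).
(5,4) = 5 (sole candidate).
(8,1) = 6 (sole candidate).
(8,3) = 3 (sole candidate).
(8,8) = 4 (sole candidate).
(9,2) = 7 (sole candidate).
(9,3) = 1 (sole candidate).
(1,3) = 2 (sole candidate).
(8,2) = 8 (sole candidate).
(1,9) = 5 (hidden single in row 1).
(3,2) = 5 (hidden single in row 3).
(4,8) = 5 (hidden single in row 4).
(4,2) = 6 (hidden single in row 4).
(4,7) = 7 (hidden single in row 4).
(1,7) = 9 (sole candidate).
(3,8) = 2 (sole candidate).
(3,9) = 4 (sole candidate).
(4,9) = 2 (sole candidate).
(5,7) = 4 (sole candidate).
(9,7) = 2 (sole candidate).
(1,5) = 7 (sole candidate).
(2,5) = 6 (sole candidate).
(2,9) = 8 (sole candidate).
(3,3) = 6: row 3 has {1,2,3,4,5,7,8}; col 3 has {1,2,3,5,8}; box has {1,2,3,5,7,8,9} → only 6 remains.

6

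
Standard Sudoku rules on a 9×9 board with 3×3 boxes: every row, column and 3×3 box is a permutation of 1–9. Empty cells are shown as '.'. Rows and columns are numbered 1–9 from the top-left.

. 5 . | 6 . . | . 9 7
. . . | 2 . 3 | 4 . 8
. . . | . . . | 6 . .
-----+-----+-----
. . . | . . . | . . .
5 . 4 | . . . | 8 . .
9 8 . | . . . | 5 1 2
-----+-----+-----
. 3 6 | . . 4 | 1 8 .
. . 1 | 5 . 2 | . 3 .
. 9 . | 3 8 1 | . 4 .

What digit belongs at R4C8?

R1C6 = 8 (sole candidate).
R2C8 = 5 (sole candidate).
R3C8 = 2 (sole candidate).
R1C7 = 3 (sole candidate).
R3C9 = 1 (sole candidate).
R1C3 = 2 (sole candidate).
R4C4 = 8 (hidden single in row 4).
R7C1 = 2 (hidden single in row 7).
R7C9 = 5 (hidden single in row 7).
R9C1 = 7 (sole candidate).
R9C3 = 5 (sole candidate).
R9C7 = 2 (sole candidate).
R9C9 = 6 (sole candidate).
R8C2 = 4 (sole candidate).
R8C9 = 9 (sole candidate).
R3C2 = 7 (sole candidate).
R5C9 = 3 (sole candidate).
R8C1 = 8 (sole candidate).
R8C7 = 7 (sole candidate).
R2C3 = 9 (sole candidate).
R4C7 = 9 (sole candidate).
R4C9 = 4 (sole candidate).
R8C5 = 6 (sole candidate).
R2C5 = 7 (hidden single in row 2).
R7C5 = 9 (sole candidate).
R7C4 = 7 (sole candidate).
R6C4 = 4 (sole candidate).
R6C5 = 3 (sole candidate).
R3C4 = 9 (sole candidate).
R3C6 = 5 (sole candidate).
R5C4 = 1 (sole candidate).
R5C5 = 2 (sole candidate).
R6C3 = 7 (sole candidate).
R6C6 = 6 (sole candidate).
R3C5 = 4 (sole candidate).
R4C3 = 3 (sole candidate).
R4C5 = 5 (sole candidate).
R4C6 = 7 (sole candidate).
R4C8 = 6: row 4 has {3,4,5,7,8,9}; col 8 has {1,2,3,4,5,8,9}; box has {1,2,3,4,5,8,9} → only 6 remains.

6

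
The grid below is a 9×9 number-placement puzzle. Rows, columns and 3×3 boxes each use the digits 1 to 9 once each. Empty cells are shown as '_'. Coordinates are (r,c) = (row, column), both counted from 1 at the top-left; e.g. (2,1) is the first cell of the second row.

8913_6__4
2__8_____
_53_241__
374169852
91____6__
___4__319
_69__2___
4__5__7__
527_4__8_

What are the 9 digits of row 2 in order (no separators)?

(2,2) = 4: row 2 has {2,8}; col 2 has {1,2,5,6,7,9}; box has {1,2,3,5,8,9} → only 4 remains.
(2,3) = 6: row 2 has {2,4,8}; col 3 has {1,3,4,7,9}; box has {1,2,3,4,5,8,9} → only 6 remains.
(3,1) = 7: row 3 has {1,2,3,4,5}; col 1 has {2,3,4,5,8,9}; box has {1,2,3,4,5,6,8,9} → only 7 remains.
(3,4) = 9: row 3 has {1,2,3,4,5,7}; col 4 has {1,3,4,5,8}; box has {2,3,4,6,8} → only 9 remains.
(3,8) = 6: row 3 has {1,2,3,4,5,7,9}; col 8 has {1,5,8}; box has {1,4} → only 6 remains.
(3,9) = 8: row 3 has {1,2,3,4,5,6,7,9}; col 9 has {2,4,9}; box has {1,4,6} → only 8 remains.
(5,9) = 7: row 5 has {1,6,9}; col 9 has {2,4,8,9}; box has {1,2,3,5,6,8,9} → only 7 remains.
(6,1) = 6: row 6 has {1,3,4,9}; col 1 has {2,3,4,5,7,8,9}; box has {1,3,4,7,9} → only 6 remains.
(6,2) = 8: row 6 has {1,3,4,6,9}; col 2 has {1,2,4,5,6,7,9}; box has {1,3,4,6,7,9} → only 8 remains.
(7,1) = 1: row 7 has {2,6,9}; col 1 has {2,3,4,5,6,7,8,9}; box has {2,4,5,6,7,9} → only 1 remains.
(7,4) = 7: row 7 has {1,2,6,9}; col 4 has {1,3,4,5,8,9}; box has {2,4,5} → only 7 remains.
(8,2) = 3: row 8 has {4,5,7}; col 2 has {1,2,4,5,6,7,8,9}; box has {1,2,4,5,6,7,9} → only 3 remains.
(8,3) = 8: row 8 has {3,4,5,7}; col 3 has {1,3,4,6,7,9}; box has {1,2,3,4,5,6,7,9} → only 8 remains.
(8,6) = 1: row 8 has {3,4,5,7,8}; col 6 has {2,4,6,9}; box has {2,4,5,7} → only 1 remains.
(8,9) = 6: row 8 has {1,3,4,5,7,8}; col 9 has {2,4,7,8,9}; box has {7,8} → only 6 remains.
(9,4) = 6: row 9 has {2,4,5,7,8}; col 4 has {1,3,4,5,7,8,9}; box has {1,2,4,5,7} → only 6 remains.
(9,6) = 3: row 9 has {2,4,5,6,7,8}; col 6 has {1,2,4,6,9}; box has {1,2,4,5,6,7} → only 3 remains.
(9,7) = 9: row 9 has {2,3,4,5,6,7,8}; col 7 has {1,3,6,7,8}; box has {6,7,8} → only 9 remains.
(9,9) = 1: row 9 has {2,3,4,5,6,7,8,9}; col 9 has {2,4,6,7,8,9}; box has {6,7,8,9} → only 1 remains.
(2,7) = 5: row 2 has {2,4,6,8}; col 7 has {1,3,6,7,8,9}; box has {1,4,6,8} → only 5 remains.
(2,9) = 3: row 2 has {2,4,5,6,8}; col 9 has {1,2,4,6,7,8,9}; box has {1,4,5,6,8} → only 3 remains.
(5,4) = 2: row 5 has {1,6,7,9}; col 4 has {1,3,4,5,6,7,8,9}; box has {1,4,6,9} → only 2 remains.
(5,8) = 4: row 5 has {1,2,6,7,9}; col 8 has {1,5,6,8}; box has {1,2,3,5,6,7,8,9} → only 4 remains.
(7,5) = 8: row 7 has {1,2,6,7,9}; col 5 has {2,4,6}; box has {1,2,3,4,5,6,7} → only 8 remains.
(7,7) = 4: row 7 has {1,2,6,7,8,9}; col 7 has {1,3,5,6,7,8,9}; box has {1,6,7,8,9} → only 4 remains.
(7,8) = 3: row 7 has {1,2,4,6,7,8,9}; col 8 has {1,4,5,6,8}; box has {1,4,6,7,8,9} → only 3 remains.
(7,9) = 5: row 7 has {1,2,3,4,6,7,8,9}; col 9 has {1,2,3,4,6,7,8,9}; box has {1,3,4,6,7,8,9} → only 5 remains.
(8,5) = 9: row 8 has {1,3,4,5,6,7,8}; col 5 has {2,4,6,8}; box has {1,2,3,4,5,6,7,8} → only 9 remains.
(8,8) = 2: row 8 has {1,3,4,5,6,7,8,9}; col 8 has {1,3,4,5,6,8}; box has {1,3,4,5,6,7,8,9} → only 2 remains.
(1,7) = 2: row 1 has {1,3,4,6,8,9}; col 7 has {1,3,4,5,6,7,8,9}; box has {1,3,4,5,6,8} → only 2 remains.
(1,8) = 7: row 1 has {1,2,3,4,6,8,9}; col 8 has {1,2,3,4,5,6,8}; box has {1,2,3,4,5,6,8} → only 7 remains.
(2,6) = 7: row 2 has {2,3,4,5,6,8}; col 6 has {1,2,3,4,6,9}; box has {2,3,4,6,8,9} → only 7 remains.
(2,8) = 9: row 2 has {2,3,4,5,6,7,8}; col 8 has {1,2,3,4,5,6,7,8}; box has {1,2,3,4,5,6,7,8} → only 9 remains.
(5,3) = 5: row 5 has {1,2,4,6,7,9}; col 3 has {1,3,4,6,7,8,9}; box has {1,3,4,6,7,8,9} → only 5 remains.
(5,5) = 3: row 5 has {1,2,4,5,6,7,9}; col 5 has {2,4,6,8,9}; box has {1,2,4,6,9} → only 3 remains.
(5,6) = 8: row 5 has {1,2,3,4,5,6,7,9}; col 6 has {1,2,3,4,6,7,9}; box has {1,2,3,4,6,9} → only 8 remains.
(6,3) = 2: row 6 has {1,3,4,6,8,9}; col 3 has {1,3,4,5,6,7,8,9}; box has {1,3,4,5,6,7,8,9} → only 2 remains.
(6,6) = 5: row 6 has {1,2,3,4,6,8,9}; col 6 has {1,2,3,4,6,7,8,9}; box has {1,2,3,4,6,8,9} → only 5 remains.
(1,5) = 5: row 1 has {1,2,3,4,6,7,8,9}; col 5 has {2,3,4,6,8,9}; box has {2,3,4,6,7,8,9} → only 5 remains.
(2,5) = 1: row 2 has {2,3,4,5,6,7,8,9}; col 5 has {2,3,4,5,6,8,9}; box has {2,3,4,5,6,7,8,9} → only 1 remains.

246817593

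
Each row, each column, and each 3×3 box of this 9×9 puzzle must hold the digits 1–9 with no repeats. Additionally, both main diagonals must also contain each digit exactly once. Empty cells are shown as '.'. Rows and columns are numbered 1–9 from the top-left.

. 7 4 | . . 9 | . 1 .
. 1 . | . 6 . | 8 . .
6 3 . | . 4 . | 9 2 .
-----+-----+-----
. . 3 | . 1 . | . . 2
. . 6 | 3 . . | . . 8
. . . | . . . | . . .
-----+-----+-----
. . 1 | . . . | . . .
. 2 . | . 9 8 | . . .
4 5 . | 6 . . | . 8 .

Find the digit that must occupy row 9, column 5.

row 8, column 3 = 7: row 8 has {2,8,9}; col 3 has {1,3,4,6}; box has {1,2,4,5} → only 7 remains.
row 9, column 3 = 9: row 9 has {4,5,6,8}; col 3 has {1,3,4,6,7}; box has {1,2,4,5,7} → only 9 remains.
row 8, column 1 = 3: row 8 has {2,7,8,9}; col 1 has {4,6}; box has {1,2,4,5,7,9} → only 3 remains.
row 7, column 1 = 8: row 7 has {1}; col 1 has {3,4,6}; box has {1,2,3,4,5,7,9} → only 8 remains.
row 7, column 2 = 6: row 7 has {1,8}; col 2 has {1,2,3,5,7}; box has {1,2,3,4,5,7,8,9} → only 6 remains.
row 2, column 9 = 4: in row 2, 4 can only go here (every other open cell in that row sees a 4).
row 2, column 1 = 9: in row 2, 9 can only go here (every other open cell in that row sees a 9).
row 4, column 4 = 9: in column 4, 9 can only go here (every other open cell in that column sees a 9).
row 4, column 2 = 8: in row 4, 8 can only go here (every other open cell in that row sees an 8).
row 3, column 3 = 8: in column 3, 8 can only go here (every other open cell in that column sees an 8).
row 6, column 4 = 8: in anti-diagonal, 8 can only go here (every other open cell in that diagonal sees an 8).
row 1, column 5 = 8: in row 1, 8 can only go here (every other open cell in that row sees an 8).
row 2, column 6 = 3: in box 2, 3 can only go here (every other open cell in that box sees a 3).
row 1, column 9 = 3: in anti-diagonal, 3 can only go here (every other open cell in that diagonal sees a 3).
row 9, column 9 = 7: row 9 has {4,5,6,8,9}; col 9 has {2,3,4,8}; box has {8}; main diagonal has {1,8,9} → only 7 remains.
row 3, column 9 = 5: row 3 has {2,3,4,6,8,9}; col 9 has {2,3,4,7,8}; box has {1,2,3,4,8,9} → only 5 remains.
row 5, column 5 = 5: row 5 has {3,6,8}; col 5 has {1,4,6,8,9}; box has {1,3,8,9}; main diagonal has {1,7,8,9}; anti-diagonal has {1,2,3,4,8,9} → only 5 remains.
row 7, column 9 = 9: row 7 has {1,6,8}; col 9 has {2,3,4,5,7,8}; box has {7,8} → only 9 remains.
row 1, column 1 = 2: row 1 has {1,3,4,7,8,9}; col 1 has {3,4,6,8,9}; box has {1,3,4,6,7,8,9}; main diagonal has {1,5,7,8,9} → only 2 remains.
row 1, column 4 = 5: row 1 has {1,2,3,4,7,8,9}; col 4 has {3,6,8,9}; box has {3,4,6,8,9} → only 5 remains.
row 1, column 7 = 6: row 1 has {1,2,3,4,5,7,8,9}; col 7 has {8,9}; box has {1,2,3,4,5,8,9} → only 6 remains.
row 2, column 3 = 5: row 2 has {1,3,4,6,8,9}; col 3 has {1,3,4,6,7,8,9}; box has {1,2,3,4,6,7,8,9} → only 5 remains.
row 2, column 8 = 7: row 2 has {1,3,4,5,6,8,9}; col 8 has {1,2,8}; box has {1,2,3,4,5,6,8,9}; anti-diagonal has {1,2,3,4,5,8,9} → only 7 remains.
row 4, column 6 = 6: row 4 has {1,2,3,8,9}; col 6 has {3,8,9}; box has {1,3,5,8,9}; anti-diagonal has {1,2,3,4,5,7,8,9} → only 6 remains.
row 6, column 3 = 2: row 6 has {8}; col 3 has {1,3,4,5,6,7,8,9}; box has {3,6,8} → only 2 remains.
row 6, column 5 = 7: row 6 has {2,8}; col 5 has {1,4,5,6,8,9}; box has {1,3,5,6,8,9} → only 7 remains.
row 6, column 6 = 4: row 6 has {2,7,8}; col 6 has {3,6,8,9}; box has {1,3,5,6,7,8,9}; main diagonal has {1,2,5,7,8,9} → only 4 remains.
row 7, column 7 = 3: row 7 has {1,6,8,9}; col 7 has {6,8,9}; box has {7,8,9}; main diagonal has {1,2,4,5,7,8,9} → only 3 remains.
row 8, column 8 = 6: row 8 has {2,3,7,8,9}; col 8 has {1,2,7,8}; box has {3,7,8,9}; main diagonal has {1,2,3,4,5,7,8,9} → only 6 remains.
row 8, column 9 = 1: row 8 has {2,3,6,7,8,9}; col 9 has {2,3,4,5,7,8,9}; box has {3,6,7,8,9} → only 1 remains.
row 9, column 7 = 2: row 9 has {4,5,6,7,8,9}; col 7 has {3,6,8,9}; box has {1,3,6,7,8,9} → only 2 remains.
row 2, column 4 = 2: row 2 has {1,3,4,5,6,7,8,9}; col 4 has {3,5,6,8,9}; box has {3,4,5,6,8,9} → only 2 remains.
row 5, column 6 = 2: row 5 has {3,5,6,8}; col 6 has {3,4,6,8,9}; box has {1,3,4,5,6,7,8,9} → only 2 remains.
row 6, column 2 = 9: row 6 has {2,4,7,8}; col 2 has {1,2,3,5,6,7,8}; box has {2,3,6,8} → only 9 remains.
row 6, column 9 = 6: row 6 has {2,4,7,8,9}; col 9 has {1,2,3,4,5,7,8,9}; box has {2,8} → only 6 remains.
row 7, column 5 = 2: row 7 has {1,3,6,8,9}; col 5 has {1,4,5,6,7,8,9}; box has {6,8,9} → only 2 remains.
row 8, column 4 = 4: row 8 has {1,2,3,6,7,8,9}; col 4 has {2,3,5,6,8,9}; box has {2,6,8,9} → only 4 remains.
row 8, column 7 = 5: row 8 has {1,2,3,4,6,7,8,9}; col 7 has {2,3,6,8,9}; box has {1,2,3,6,7,8,9} → only 5 remains.
row 9, column 5 = 3: row 9 has {2,4,5,6,7,8,9}; col 5 has {1,2,4,5,6,7,8,9}; box has {2,4,6,8,9} → only 3 remains.

3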